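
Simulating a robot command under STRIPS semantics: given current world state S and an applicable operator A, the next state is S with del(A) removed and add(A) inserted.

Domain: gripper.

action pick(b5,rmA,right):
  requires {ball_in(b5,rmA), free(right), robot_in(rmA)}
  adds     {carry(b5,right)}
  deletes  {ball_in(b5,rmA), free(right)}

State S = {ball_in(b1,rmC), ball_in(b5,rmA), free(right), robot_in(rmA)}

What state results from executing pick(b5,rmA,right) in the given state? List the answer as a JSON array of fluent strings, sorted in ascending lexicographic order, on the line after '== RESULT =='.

Compute (S \ del) ∪ add:
  pre ⊆ S: {ball_in(b5,rmA), free(right), robot_in(rmA)} ⊆ S  — applicable
  S \ del = {ball_in(b1,rmC), robot_in(rmA)}
  ∪ add   = {ball_in(b1,rmC), carry(b5,right), robot_in(rmA)}

== RESULT ==
["ball_in(b1,rmC)", "carry(b5,right)", "robot_in(rmA)"]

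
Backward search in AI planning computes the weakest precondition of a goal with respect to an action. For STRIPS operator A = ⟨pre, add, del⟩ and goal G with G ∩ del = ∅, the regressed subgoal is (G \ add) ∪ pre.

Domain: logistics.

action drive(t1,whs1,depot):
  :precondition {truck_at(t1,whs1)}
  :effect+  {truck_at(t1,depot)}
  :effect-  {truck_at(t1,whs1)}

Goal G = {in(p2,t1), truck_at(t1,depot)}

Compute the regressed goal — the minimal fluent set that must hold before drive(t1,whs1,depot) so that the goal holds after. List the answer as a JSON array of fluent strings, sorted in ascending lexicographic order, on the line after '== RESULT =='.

Regress:
  G ∩ del = {}  (empty — regression defined)
  G \ add = {in(p2,t1), truck_at(t1,depot)} \ {truck_at(t1,depot)} = {in(p2,t1)}
  ∪ pre   = {in(p2,t1)} ∪ {truck_at(t1,whs1)}
          = {in(p2,t1), truck_at(t1,whs1)}

== RESULT ==
["in(p2,t1)", "truck_at(t1,whs1)"]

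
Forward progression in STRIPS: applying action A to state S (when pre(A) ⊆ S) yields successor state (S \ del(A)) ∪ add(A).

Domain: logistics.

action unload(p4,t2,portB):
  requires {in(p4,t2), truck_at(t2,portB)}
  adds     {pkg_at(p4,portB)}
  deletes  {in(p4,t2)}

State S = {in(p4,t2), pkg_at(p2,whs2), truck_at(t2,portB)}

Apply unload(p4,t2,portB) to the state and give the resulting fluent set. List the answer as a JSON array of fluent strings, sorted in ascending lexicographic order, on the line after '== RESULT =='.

Compute (S \ del) ∪ add:
  pre ⊆ S: {in(p4,t2), truck_at(t2,portB)} ⊆ S  — applicable
  S \ del = {pkg_at(p2,whs2), truck_at(t2,portB)}
  ∪ add   = {pkg_at(p2,whs2), pkg_at(p4,portB), truck_at(t2,portB)}

== RESULT ==
["pkg_at(p2,whs2)", "pkg_at(p4,portB)", "truck_at(t2,portB)"]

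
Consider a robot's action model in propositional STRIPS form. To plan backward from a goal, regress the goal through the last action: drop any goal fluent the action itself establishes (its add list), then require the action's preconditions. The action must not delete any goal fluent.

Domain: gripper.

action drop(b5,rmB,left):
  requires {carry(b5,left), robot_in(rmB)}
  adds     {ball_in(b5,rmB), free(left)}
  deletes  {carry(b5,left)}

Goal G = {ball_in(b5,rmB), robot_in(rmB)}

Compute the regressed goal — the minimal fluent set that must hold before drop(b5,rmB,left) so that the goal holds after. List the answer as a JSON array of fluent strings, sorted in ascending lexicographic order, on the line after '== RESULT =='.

Compute (G \ add) ∪ pre:
  G ∩ del = {}  (empty — regression defined)
  G \ add = {ball_in(b5,rmB), robot_in(rmB)} \ {ball_in(b5,rmB), free(left)} = {robot_in(rmB)}
  ∪ pre   = {robot_in(rmB)} ∪ {carry(b5,left), robot_in(rmB)}
          = {carry(b5,left), robot_in(rmB)}

== RESULT ==
["carry(b5,left)", "robot_in(rmB)"]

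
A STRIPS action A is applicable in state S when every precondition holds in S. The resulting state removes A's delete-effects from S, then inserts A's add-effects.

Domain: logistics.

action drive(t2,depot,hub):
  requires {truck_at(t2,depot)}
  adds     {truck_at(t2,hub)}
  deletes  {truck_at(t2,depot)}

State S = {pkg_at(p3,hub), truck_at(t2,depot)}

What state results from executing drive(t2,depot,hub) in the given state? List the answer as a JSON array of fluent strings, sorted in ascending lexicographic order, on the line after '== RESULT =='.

Progress:
  pre ⊆ S: {truck_at(t2,depot)} ⊆ S  — applicable
  S \ del = {pkg_at(p3,hub)}
  ∪ add   = {pkg_at(p3,hub), truck_at(t2,hub)}

== RESULT ==
["pkg_at(p3,hub)", "truck_at(t2,hub)"]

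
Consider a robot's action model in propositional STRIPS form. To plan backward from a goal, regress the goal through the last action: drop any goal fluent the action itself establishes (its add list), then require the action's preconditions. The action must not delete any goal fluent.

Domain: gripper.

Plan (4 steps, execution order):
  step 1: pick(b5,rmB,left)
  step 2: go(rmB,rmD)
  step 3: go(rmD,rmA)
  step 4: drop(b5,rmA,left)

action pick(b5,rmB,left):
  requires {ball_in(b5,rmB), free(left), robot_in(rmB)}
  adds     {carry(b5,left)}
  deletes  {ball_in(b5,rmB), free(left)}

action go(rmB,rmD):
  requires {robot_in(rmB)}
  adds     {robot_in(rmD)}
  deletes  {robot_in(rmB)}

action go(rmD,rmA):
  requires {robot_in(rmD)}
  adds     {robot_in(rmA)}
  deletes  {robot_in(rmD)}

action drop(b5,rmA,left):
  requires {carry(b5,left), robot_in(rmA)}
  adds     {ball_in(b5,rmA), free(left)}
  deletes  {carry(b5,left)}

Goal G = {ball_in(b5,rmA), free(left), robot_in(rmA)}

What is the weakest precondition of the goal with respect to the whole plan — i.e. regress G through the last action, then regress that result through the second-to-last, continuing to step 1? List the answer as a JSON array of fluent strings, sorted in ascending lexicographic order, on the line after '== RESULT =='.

Regress step by step:
  through step 4 (drop(b5,rmA,left)): drop {ball_in(b5,rmA), free(left)}, keep {robot_in(rmA)}, require {carry(b5,left), robot_in(rmA)}
    → {carry(b5,left), robot_in(rmA)}
  through step 3 (go(rmD,rmA)): drop {robot_in(rmA)}, keep {carry(b5,left)}, require {robot_in(rmD)}
    → {carry(b5,left), robot_in(rmD)}
  through step 2 (go(rmB,rmD)): drop {robot_in(rmD)}, keep {carry(b5,left)}, require {robot_in(rmB)}
    → {carry(b5,left), robot_in(rmB)}
  through step 1 (pick(b5,rmB,left)): drop {carry(b5,left)}, keep {robot_in(rmB)}, require {ball_in(b5,rmB), free(left), robot_in(rmB)}
    → {ball_in(b5,rmB), free(left), robot_in(rmB)}

== RESULT ==
["ball_in(b5,rmB)", "free(left)", "robot_in(rmB)"]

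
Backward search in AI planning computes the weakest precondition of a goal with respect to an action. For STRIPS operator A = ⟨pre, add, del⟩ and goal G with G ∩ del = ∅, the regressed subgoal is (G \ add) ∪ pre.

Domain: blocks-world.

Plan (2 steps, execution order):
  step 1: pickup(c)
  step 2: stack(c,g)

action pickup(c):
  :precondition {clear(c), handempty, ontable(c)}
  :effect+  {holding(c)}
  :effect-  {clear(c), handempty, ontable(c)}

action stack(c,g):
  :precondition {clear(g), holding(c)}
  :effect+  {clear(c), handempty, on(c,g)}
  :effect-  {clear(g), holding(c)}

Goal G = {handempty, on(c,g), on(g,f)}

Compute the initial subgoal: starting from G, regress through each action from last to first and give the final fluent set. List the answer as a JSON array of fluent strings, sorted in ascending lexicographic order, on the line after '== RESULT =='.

Regress step by step:
  through step 2 (stack(c,g)): drop {handempty, on(c,g)}, keep {on(g,f)}, require {clear(g), holding(c)}
    → {clear(g), holding(c), on(g,f)}
  through step 1 (pickup(c)): drop {holding(c)}, keep {clear(g), on(g,f)}, require {clear(c), handempty, ontable(c)}
    → {clear(c), clear(g), handempty, on(g,f), ontable(c)}

== RESULT ==
["clear(c)", "clear(g)", "handempty", "on(g,f)", "ontable(c)"]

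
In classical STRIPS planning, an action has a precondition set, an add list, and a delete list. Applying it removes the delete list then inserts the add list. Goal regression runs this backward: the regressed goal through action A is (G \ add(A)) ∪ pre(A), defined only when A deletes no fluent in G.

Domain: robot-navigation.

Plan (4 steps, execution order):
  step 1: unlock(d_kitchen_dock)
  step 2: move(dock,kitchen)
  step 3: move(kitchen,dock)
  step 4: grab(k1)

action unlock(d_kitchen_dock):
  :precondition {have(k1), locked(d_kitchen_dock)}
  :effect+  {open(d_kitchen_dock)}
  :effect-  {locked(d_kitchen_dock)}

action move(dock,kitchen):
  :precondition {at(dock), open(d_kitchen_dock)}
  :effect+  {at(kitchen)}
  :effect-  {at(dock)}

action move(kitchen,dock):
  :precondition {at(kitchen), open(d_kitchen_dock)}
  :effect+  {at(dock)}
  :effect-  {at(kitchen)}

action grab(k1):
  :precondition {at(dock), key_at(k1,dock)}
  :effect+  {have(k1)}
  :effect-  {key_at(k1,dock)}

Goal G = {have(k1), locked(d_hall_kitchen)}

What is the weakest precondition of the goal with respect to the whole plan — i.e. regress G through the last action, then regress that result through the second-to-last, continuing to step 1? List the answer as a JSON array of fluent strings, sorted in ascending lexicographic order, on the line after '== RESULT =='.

Regress step by step:
  through step 4 (grab(k1)): drop {have(k1)}, keep {locked(d_hall_kitchen)}, require {at(dock), key_at(k1,dock)}
    → {at(dock), key_at(k1,dock), locked(d_hall_kitchen)}
  through step 3 (move(kitchen,dock)): drop {at(dock)}, keep {key_at(k1,dock), locked(d_hall_kitchen)}, require {at(kitchen), open(d_kitchen_dock)}
    → {at(kitchen), key_at(k1,dock), locked(d_hall_kitchen), open(d_kitchen_dock)}
  through step 2 (move(dock,kitchen)): drop {at(kitchen)}, keep {key_at(k1,dock), locked(d_hall_kitchen), open(d_kitchen_dock)}, require {at(dock), open(d_kitchen_dock)}
    → {at(dock), key_at(k1,dock), locked(d_hall_kitchen), open(d_kitchen_dock)}
  through step 1 (unlock(d_kitchen_dock)): drop {open(d_kitchen_dock)}, keep {at(dock), key_at(k1,dock), locked(d_hall_kitchen)}, require {have(k1), locked(d_kitchen_dock)}
    → {at(dock), have(k1), key_at(k1,dock), locked(d_hall_kitchen), locked(d_kitchen_dock)}

== RESULT ==
["at(dock)", "have(k1)", "key_at(k1,dock)", "locked(d_hall_kitchen)", "locked(d_kitchen_dock)"]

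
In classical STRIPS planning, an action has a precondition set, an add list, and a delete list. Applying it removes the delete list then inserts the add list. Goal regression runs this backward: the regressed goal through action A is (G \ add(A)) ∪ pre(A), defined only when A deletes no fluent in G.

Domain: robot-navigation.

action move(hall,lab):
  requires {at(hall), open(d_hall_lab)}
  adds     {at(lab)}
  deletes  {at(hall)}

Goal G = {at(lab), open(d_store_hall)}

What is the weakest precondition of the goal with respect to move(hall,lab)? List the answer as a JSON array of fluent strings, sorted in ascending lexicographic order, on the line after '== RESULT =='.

Regress:
  G ∩ del = {}  (empty — regression defined)
  G \ add = {at(lab), open(d_store_hall)} \ {at(lab)} = {open(d_store_hall)}
  ∪ pre   = {open(d_store_hall)} ∪ {at(hall), open(d_hall_lab)}
          = {at(hall), open(d_hall_lab), open(d_store_hall)}

== RESULT ==
["at(hall)", "open(d_hall_lab)", "open(d_store_hall)"]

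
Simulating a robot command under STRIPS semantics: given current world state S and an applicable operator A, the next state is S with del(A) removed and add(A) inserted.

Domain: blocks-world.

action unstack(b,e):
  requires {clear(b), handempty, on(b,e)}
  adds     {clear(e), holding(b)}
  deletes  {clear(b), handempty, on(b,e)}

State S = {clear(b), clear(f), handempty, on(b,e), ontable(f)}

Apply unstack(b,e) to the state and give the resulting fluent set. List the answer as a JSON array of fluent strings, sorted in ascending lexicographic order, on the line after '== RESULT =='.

Progress:
  pre ⊆ S: {clear(b), handempty, on(b,e)} ⊆ S  — applicable
  S \ del = {clear(f), ontable(f)}
  ∪ add   = {clear(e), clear(f), holding(b), ontable(f)}

== RESULT ==
["clear(e)", "clear(f)", "holding(b)", "ontable(f)"]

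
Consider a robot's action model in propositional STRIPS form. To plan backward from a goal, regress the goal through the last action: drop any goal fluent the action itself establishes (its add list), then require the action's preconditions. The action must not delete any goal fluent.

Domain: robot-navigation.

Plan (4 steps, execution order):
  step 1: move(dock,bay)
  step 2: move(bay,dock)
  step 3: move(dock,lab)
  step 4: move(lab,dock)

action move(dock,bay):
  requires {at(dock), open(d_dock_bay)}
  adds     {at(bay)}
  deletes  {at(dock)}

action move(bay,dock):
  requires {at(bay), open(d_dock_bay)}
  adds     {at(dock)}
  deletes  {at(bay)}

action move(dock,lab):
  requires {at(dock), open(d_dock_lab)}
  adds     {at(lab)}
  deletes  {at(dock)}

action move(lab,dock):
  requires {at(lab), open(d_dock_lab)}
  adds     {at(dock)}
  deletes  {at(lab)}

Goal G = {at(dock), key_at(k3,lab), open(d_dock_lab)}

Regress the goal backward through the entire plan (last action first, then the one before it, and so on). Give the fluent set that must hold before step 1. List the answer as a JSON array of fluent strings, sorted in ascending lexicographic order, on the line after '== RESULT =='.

Work backward from the goal:
  through step 4 (move(lab,dock)): drop {at(dock)}, keep {key_at(k3,lab), open(d_dock_lab)}, require {at(lab), open(d_dock_lab)}
    → {at(lab), key_at(k3,lab), open(d_dock_lab)}
  through step 3 (move(dock,lab)): drop {at(lab)}, keep {key_at(k3,lab), open(d_dock_lab)}, require {at(dock), open(d_dock_lab)}
    → {at(dock), key_at(k3,lab), open(d_dock_lab)}
  through step 2 (move(bay,dock)): drop {at(dock)}, keep {key_at(k3,lab), open(d_dock_lab)}, require {at(bay), open(d_dock_bay)}
    → {at(bay), key_at(k3,lab), open(d_dock_bay), open(d_dock_lab)}
  through step 1 (move(dock,bay)): drop {at(bay)}, keep {key_at(k3,lab), open(d_dock_bay), open(d_dock_lab)}, require {at(dock), open(d_dock_bay)}
    → {at(dock), key_at(k3,lab), open(d_dock_bay), open(d_dock_lab)}

== RESULT ==
["at(dock)", "key_at(k3,lab)", "open(d_dock_bay)", "open(d_dock_lab)"]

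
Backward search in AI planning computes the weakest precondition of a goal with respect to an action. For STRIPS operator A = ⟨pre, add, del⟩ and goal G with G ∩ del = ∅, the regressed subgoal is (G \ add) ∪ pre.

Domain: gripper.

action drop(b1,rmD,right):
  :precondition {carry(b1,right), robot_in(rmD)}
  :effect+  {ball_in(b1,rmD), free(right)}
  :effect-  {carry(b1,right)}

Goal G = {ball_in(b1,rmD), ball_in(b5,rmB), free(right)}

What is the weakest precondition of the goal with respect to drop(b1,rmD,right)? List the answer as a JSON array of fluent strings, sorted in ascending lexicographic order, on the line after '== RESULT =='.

Regress:
  G ∩ del = {}  (empty — regression defined)
  G \ add = {ball_in(b1,rmD), ball_in(b5,rmB), free(right)} \ {ball_in(b1,rmD), free(right)} = {ball_in(b5,rmB)}
  ∪ pre   = {ball_in(b5,rmB)} ∪ {carry(b1,right), robot_in(rmD)}
          = {ball_in(b5,rmB), carry(b1,right), robot_in(rmD)}

== RESULT ==
["ball_in(b5,rmB)", "carry(b1,right)", "robot_in(rmD)"]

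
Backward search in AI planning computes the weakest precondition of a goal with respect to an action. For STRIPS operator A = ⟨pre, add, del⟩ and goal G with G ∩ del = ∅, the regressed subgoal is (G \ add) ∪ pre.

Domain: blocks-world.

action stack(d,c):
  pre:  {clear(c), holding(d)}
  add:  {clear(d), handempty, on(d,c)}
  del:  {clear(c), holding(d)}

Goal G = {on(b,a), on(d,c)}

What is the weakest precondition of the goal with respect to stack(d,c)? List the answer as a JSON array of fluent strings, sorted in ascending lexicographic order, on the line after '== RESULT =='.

Regress:
  G ∩ del = {}  (empty — regression defined)
  G \ add = {on(b,a), on(d,c)} \ {clear(d), handempty, on(d,c)} = {on(b,a)}
  ∪ pre   = {on(b,a)} ∪ {clear(c), holding(d)}
          = {clear(c), holding(d), on(b,a)}

== RESULT ==
["clear(c)", "holding(d)", "on(b,a)"]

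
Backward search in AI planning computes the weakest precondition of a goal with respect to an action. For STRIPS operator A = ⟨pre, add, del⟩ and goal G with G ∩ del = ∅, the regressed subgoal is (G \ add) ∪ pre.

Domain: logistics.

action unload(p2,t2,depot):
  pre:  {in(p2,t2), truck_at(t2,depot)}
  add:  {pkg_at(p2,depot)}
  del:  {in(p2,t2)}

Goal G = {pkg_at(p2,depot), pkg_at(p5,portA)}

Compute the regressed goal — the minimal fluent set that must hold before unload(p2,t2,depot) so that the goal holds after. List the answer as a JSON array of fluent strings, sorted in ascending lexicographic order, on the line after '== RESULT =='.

Regress:
  G ∩ del = {}  (empty — regression defined)
  G \ add = {pkg_at(p2,depot), pkg_at(p5,portA)} \ {pkg_at(p2,depot)} = {pkg_at(p5,portA)}
  ∪ pre   = {pkg_at(p5,portA)} ∪ {in(p2,t2), truck_at(t2,depot)}
          = {in(p2,t2), pkg_at(p5,portA), truck_at(t2,depot)}

== RESULT ==
["in(p2,t2)", "pkg_at(p5,portA)", "truck_at(t2,depot)"]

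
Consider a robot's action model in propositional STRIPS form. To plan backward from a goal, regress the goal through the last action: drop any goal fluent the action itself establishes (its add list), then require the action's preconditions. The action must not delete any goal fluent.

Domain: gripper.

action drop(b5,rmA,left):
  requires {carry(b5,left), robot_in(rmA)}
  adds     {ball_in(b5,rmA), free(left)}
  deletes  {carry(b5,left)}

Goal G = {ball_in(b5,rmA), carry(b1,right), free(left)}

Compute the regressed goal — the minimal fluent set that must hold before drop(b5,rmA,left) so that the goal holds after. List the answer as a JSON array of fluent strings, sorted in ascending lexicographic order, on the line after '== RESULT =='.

Compute (G \ add) ∪ pre:
  G ∩ del = {}  (empty — regression defined)
  G \ add = {ball_in(b5,rmA), carry(b1,right), free(left)} \ {ball_in(b5,rmA), free(left)} = {carry(b1,right)}
  ∪ pre   = {carry(b1,right)} ∪ {carry(b5,left), robot_in(rmA)}
          = {carry(b1,right), carry(b5,left), robot_in(rmA)}

== RESULT ==
["carry(b1,right)", "carry(b5,left)", "robot_in(rmA)"]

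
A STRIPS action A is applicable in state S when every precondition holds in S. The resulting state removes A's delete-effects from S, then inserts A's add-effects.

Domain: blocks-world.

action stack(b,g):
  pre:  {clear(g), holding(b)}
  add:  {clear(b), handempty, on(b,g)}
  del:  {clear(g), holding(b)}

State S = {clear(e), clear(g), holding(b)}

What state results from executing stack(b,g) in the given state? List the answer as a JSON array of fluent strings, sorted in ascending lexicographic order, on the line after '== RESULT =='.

Progress:
  pre ⊆ S: {clear(g), holding(b)} ⊆ S  — applicable
  S \ del = {clear(e)}
  ∪ add   = {clear(b), clear(e), handempty, on(b,g)}

== RESULT ==
["clear(b)", "clear(e)", "handempty", "on(b,g)"]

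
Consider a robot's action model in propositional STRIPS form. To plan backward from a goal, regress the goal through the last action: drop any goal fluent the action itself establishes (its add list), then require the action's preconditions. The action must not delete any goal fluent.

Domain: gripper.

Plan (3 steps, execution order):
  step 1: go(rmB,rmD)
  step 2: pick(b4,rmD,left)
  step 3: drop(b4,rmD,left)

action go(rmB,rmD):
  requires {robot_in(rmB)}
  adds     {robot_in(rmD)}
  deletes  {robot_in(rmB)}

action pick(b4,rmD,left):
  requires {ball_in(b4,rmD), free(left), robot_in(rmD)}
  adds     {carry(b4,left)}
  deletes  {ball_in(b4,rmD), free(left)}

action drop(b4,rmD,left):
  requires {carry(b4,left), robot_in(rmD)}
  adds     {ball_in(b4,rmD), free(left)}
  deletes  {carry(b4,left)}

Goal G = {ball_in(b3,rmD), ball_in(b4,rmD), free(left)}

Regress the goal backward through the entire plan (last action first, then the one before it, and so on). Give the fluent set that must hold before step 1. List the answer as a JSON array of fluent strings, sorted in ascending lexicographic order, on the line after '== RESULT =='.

Regress step by step:
  through step 3 (drop(b4,rmD,left)): drop {ball_in(b4,rmD), free(left)}, keep {ball_in(b3,rmD)}, require {carry(b4,left), robot_in(rmD)}
    → {ball_in(b3,rmD), carry(b4,left), robot_in(rmD)}
  through step 2 (pick(b4,rmD,left)): drop {carry(b4,left)}, keep {ball_in(b3,rmD), robot_in(rmD)}, require {ball_in(b4,rmD), free(left), robot_in(rmD)}
    → {ball_in(b3,rmD), ball_in(b4,rmD), free(left), robot_in(rmD)}
  through step 1 (go(rmB,rmD)): drop {robot_in(rmD)}, keep {ball_in(b3,rmD), ball_in(b4,rmD), free(left)}, require {robot_in(rmB)}
    → {ball_in(b3,rmD), ball_in(b4,rmD), free(left), robot_in(rmB)}

== RESULT ==
["ball_in(b3,rmD)", "ball_in(b4,rmD)", "free(left)", "robot_in(rmB)"]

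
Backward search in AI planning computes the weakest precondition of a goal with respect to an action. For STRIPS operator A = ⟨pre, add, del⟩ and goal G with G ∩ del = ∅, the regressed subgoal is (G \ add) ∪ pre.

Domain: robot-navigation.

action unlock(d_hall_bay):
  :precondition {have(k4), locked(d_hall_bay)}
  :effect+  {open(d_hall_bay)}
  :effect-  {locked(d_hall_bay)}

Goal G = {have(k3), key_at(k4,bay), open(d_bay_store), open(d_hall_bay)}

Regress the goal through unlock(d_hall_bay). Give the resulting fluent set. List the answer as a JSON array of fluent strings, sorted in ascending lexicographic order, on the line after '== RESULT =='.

Compute (G \ add) ∪ pre:
  G ∩ del = {}  (empty — regression defined)
  G \ add = {have(k3), key_at(k4,bay), open(d_bay_store), open(d_hall_bay)} \ {open(d_hall_bay)} = {have(k3), key_at(k4,bay), open(d_bay_store)}
  ∪ pre   = {have(k3), key_at(k4,bay), open(d_bay_store)} ∪ {have(k4), locked(d_hall_bay)}
          = {have(k3), have(k4), key_at(k4,bay), locked(d_hall_bay), open(d_bay_store)}

== RESULT ==
["have(k3)", "have(k4)", "key_at(k4,bay)", "locked(d_hall_bay)", "open(d_bay_store)"]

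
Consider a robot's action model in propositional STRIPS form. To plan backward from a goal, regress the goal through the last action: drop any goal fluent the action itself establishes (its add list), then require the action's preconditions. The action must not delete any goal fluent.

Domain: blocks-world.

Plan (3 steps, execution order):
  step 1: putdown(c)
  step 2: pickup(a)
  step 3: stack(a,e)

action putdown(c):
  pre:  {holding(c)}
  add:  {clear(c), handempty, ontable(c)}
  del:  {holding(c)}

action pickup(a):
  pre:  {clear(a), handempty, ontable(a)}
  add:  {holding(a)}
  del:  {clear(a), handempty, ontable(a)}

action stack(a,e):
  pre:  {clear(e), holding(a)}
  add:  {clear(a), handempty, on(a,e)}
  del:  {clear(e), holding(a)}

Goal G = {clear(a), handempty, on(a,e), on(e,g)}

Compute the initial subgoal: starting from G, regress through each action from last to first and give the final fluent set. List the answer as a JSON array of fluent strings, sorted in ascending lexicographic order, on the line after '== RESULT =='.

Work backward from the goal:
  through step 3 (stack(a,e)): drop {clear(a), handempty, on(a,e)}, keep {on(e,g)}, require {clear(e), holding(a)}
    → {clear(e), holding(a), on(e,g)}
  through step 2 (pickup(a)): drop {holding(a)}, keep {clear(e), on(e,g)}, require {clear(a), handempty, ontable(a)}
    → {clear(a), clear(e), handempty, on(e,g), ontable(a)}
  through step 1 (putdown(c)): drop {handempty}, keep {clear(a), clear(e), on(e,g), ontable(a)}, require {holding(c)}
    → {clear(a), clear(e), holding(c), on(e,g), ontable(a)}

== RESULT ==
["clear(a)", "clear(e)", "holding(c)", "on(e,g)", "ontable(a)"]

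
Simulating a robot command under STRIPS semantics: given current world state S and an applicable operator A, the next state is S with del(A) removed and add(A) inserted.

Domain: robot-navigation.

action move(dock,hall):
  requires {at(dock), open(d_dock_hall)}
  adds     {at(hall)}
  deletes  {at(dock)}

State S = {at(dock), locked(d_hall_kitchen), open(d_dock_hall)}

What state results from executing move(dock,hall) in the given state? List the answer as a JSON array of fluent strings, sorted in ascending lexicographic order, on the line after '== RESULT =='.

Compute (S \ del) ∪ add:
  pre ⊆ S: {at(dock), open(d_dock_hall)} ⊆ S  — applicable
  S \ del = {locked(d_hall_kitchen), open(d_dock_hall)}
  ∪ add   = {at(hall), locked(d_hall_kitchen), open(d_dock_hall)}

== RESULT ==
["at(hall)", "locked(d_hall_kitchen)", "open(d_dock_hall)"]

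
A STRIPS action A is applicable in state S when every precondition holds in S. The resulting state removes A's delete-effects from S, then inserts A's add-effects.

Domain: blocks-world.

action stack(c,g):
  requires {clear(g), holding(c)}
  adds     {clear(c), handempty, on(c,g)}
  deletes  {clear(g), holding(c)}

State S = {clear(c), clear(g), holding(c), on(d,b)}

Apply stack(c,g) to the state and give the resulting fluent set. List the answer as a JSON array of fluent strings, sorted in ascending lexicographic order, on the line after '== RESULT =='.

Progress:
  pre ⊆ S: {clear(g), holding(c)} ⊆ S  — applicable
  S \ del = {clear(c), on(d,b)}
  ∪ add   = {clear(c), handempty, on(c,g), on(d,b)}

== RESULT ==
["clear(c)", "handempty", "on(c,g)", "on(d,b)"]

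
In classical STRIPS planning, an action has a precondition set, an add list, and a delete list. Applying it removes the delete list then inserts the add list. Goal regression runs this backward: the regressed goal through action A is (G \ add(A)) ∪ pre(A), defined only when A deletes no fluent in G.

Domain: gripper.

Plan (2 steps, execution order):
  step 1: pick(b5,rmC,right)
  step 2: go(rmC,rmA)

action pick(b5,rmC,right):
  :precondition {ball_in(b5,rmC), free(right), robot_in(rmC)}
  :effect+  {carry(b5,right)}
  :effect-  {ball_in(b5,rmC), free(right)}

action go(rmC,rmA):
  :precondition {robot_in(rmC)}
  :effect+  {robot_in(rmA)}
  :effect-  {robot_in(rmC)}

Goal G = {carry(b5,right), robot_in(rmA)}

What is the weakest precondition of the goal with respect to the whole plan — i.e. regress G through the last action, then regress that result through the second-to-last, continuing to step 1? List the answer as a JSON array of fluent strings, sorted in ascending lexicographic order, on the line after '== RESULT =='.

Regress step by step:
  through step 2 (go(rmC,rmA)): drop {robot_in(rmA)}, keep {carry(b5,right)}, require {robot_in(rmC)}
    → {carry(b5,right), robot_in(rmC)}
  through step 1 (pick(b5,rmC,right)): drop {carry(b5,right)}, keep {robot_in(rmC)}, require {ball_in(b5,rmC), free(right), robot_in(rmC)}
    → {ball_in(b5,rmC), free(right), robot_in(rmC)}

== RESULT ==
["ball_in(b5,rmC)", "free(right)", "robot_in(rmC)"]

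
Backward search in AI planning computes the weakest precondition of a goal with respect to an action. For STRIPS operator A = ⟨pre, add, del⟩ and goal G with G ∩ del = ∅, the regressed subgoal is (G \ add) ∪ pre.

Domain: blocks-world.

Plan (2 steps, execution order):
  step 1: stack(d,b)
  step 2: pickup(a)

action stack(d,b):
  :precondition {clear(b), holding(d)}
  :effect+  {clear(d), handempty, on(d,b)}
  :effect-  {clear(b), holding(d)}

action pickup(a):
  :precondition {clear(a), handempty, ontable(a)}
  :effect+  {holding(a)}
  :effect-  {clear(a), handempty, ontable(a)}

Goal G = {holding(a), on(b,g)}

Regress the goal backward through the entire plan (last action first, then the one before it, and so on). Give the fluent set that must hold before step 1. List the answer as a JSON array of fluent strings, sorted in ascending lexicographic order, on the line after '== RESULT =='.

Work backward from the goal:
  through step 2 (pickup(a)): drop {holding(a)}, keep {on(b,g)}, require {clear(a), handempty, ontable(a)}
    → {clear(a), handempty, on(b,g), ontable(a)}
  through step 1 (stack(d,b)): drop {handempty}, keep {clear(a), on(b,g), ontable(a)}, require {clear(b), holding(d)}
    → {clear(a), clear(b), holding(d), on(b,g), ontable(a)}

== RESULT ==
["clear(a)", "clear(b)", "holding(d)", "on(b,g)", "ontable(a)"]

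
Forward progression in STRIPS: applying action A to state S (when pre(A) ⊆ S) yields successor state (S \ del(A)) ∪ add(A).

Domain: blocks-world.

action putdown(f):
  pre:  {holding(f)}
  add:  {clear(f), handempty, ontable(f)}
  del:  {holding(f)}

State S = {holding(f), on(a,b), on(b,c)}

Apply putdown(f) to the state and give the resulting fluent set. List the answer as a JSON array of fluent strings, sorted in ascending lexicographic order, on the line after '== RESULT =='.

Compute (S \ del) ∪ add:
  pre ⊆ S: {holding(f)} ⊆ S  — applicable
  S \ del = {on(a,b), on(b,c)}
  ∪ add   = {clear(f), handempty, on(a,b), on(b,c), ontable(f)}

== RESULT ==
["clear(f)", "handempty", "on(a,b)", "on(b,c)", "ontable(f)"]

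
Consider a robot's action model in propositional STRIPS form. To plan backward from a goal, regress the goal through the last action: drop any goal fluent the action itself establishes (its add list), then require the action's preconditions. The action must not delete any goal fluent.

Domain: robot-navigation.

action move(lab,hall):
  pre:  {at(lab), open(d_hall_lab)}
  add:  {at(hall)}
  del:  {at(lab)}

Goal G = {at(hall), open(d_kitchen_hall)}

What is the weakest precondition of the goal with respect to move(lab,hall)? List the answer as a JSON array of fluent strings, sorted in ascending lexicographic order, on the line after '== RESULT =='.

Compute (G \ add) ∪ pre:
  G ∩ del = {}  (empty — regression defined)
  G \ add = {at(hall), open(d_kitchen_hall)} \ {at(hall)} = {open(d_kitchen_hall)}
  ∪ pre   = {open(d_kitchen_hall)} ∪ {at(lab), open(d_hall_lab)}
          = {at(lab), open(d_hall_lab), open(d_kitchen_hall)}

== RESULT ==
["at(lab)", "open(d_hall_lab)", "open(d_kitchen_hall)"]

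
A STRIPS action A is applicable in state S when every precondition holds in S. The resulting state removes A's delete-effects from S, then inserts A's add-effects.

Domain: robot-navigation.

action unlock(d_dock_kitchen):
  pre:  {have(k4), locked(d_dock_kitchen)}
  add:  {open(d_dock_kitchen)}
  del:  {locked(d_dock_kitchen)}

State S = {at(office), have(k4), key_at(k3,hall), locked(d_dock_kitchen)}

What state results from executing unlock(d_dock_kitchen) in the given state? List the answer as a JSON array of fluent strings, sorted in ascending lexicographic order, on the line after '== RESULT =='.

Progress:
  pre ⊆ S: {have(k4), locked(d_dock_kitchen)} ⊆ S  — applicable
  S \ del = {at(office), have(k4), key_at(k3,hall)}
  ∪ add   = {at(office), have(k4), key_at(k3,hall), open(d_dock_kitchen)}

== RESULT ==
["at(office)", "have(k4)", "key_at(k3,hall)", "open(d_dock_kitchen)"]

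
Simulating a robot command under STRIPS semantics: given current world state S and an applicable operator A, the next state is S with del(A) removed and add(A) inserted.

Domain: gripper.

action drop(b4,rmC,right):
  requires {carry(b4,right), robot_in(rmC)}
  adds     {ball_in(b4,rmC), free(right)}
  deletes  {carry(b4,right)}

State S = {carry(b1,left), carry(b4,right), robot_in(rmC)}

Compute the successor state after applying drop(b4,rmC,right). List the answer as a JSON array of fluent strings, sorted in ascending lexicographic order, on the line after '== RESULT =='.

Progress:
  pre ⊆ S: {carry(b4,right), robot_in(rmC)} ⊆ S  — applicable
  S \ del = {carry(b1,left), robot_in(rmC)}
  ∪ add   = {ball_in(b4,rmC), carry(b1,left), free(right), robot_in(rmC)}

== RESULT ==
["ball_in(b4,rmC)", "carry(b1,left)", "free(right)", "robot_in(rmC)"]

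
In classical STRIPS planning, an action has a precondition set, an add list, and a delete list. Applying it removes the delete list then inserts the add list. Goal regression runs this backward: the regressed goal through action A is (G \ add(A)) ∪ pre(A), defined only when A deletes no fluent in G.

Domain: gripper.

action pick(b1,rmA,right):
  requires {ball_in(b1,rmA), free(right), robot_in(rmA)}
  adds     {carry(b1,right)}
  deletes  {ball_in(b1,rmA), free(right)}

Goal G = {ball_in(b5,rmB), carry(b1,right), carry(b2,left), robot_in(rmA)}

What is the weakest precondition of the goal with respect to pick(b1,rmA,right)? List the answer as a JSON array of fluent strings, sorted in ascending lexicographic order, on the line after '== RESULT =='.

Regress:
  G ∩ del = {}  (empty — regression defined)
  G \ add = {ball_in(b5,rmB), carry(b1,right), carry(b2,left), robot_in(rmA)} \ {carry(b1,right)} = {ball_in(b5,rmB), carry(b2,left), robot_in(rmA)}
  ∪ pre   = {ball_in(b5,rmB), carry(b2,left), robot_in(rmA)} ∪ {ball_in(b1,rmA), free(right), robot_in(rmA)}
          = {ball_in(b1,rmA), ball_in(b5,rmB), carry(b2,left), free(right), robot_in(rmA)}

== RESULT ==
["ball_in(b1,rmA)", "ball_in(b5,rmB)", "carry(b2,left)", "free(right)", "robot_in(rmA)"]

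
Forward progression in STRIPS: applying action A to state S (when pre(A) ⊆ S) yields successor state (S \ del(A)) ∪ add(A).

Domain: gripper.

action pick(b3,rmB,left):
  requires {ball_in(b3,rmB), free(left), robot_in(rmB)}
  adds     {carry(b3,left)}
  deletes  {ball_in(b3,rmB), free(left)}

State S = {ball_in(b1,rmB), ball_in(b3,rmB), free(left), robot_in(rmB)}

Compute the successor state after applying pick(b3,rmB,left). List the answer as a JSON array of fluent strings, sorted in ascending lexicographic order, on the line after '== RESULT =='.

Compute (S \ del) ∪ add:
  pre ⊆ S: {ball_in(b3,rmB), free(left), robot_in(rmB)} ⊆ S  — applicable
  S \ del = {ball_in(b1,rmB), robot_in(rmB)}
  ∪ add   = {ball_in(b1,rmB), carry(b3,left), robot_in(rmB)}

== RESULT ==
["ball_in(b1,rmB)", "carry(b3,left)", "robot_in(rmB)"]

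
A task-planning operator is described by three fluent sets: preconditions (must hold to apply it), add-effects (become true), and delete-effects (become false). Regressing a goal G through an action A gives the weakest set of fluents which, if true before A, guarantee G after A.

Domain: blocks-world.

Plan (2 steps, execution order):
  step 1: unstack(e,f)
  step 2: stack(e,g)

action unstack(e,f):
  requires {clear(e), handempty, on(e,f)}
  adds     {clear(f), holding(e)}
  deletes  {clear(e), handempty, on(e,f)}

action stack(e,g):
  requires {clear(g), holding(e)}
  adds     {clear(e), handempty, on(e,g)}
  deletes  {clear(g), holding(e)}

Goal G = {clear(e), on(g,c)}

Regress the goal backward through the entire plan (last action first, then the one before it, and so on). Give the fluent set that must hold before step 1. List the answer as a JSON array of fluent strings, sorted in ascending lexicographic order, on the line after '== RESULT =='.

Work backward from the goal:
  through step 2 (stack(e,g)): drop {clear(e)}, keep {on(g,c)}, require {clear(g), holding(e)}
    → {clear(g), holding(e), on(g,c)}
  through step 1 (unstack(e,f)): drop {holding(e)}, keep {clear(g), on(g,c)}, require {clear(e), handempty, on(e,f)}
    → {clear(e), clear(g), handempty, on(e,f), on(g,c)}

== RESULT ==
["clear(e)", "clear(g)", "handempty", "on(e,f)", "on(g,c)"]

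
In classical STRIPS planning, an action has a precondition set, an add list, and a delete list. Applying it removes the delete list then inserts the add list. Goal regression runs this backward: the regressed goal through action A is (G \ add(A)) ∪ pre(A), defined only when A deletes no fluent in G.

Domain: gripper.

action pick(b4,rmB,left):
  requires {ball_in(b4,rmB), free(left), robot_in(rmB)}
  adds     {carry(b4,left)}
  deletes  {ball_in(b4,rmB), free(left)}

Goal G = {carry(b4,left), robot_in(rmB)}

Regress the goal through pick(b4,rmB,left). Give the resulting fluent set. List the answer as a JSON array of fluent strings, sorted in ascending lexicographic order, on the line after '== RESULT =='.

Compute (G \ add) ∪ pre:
  G ∩ del = {}  (empty — regression defined)
  G \ add = {carry(b4,left), robot_in(rmB)} \ {carry(b4,left)} = {robot_in(rmB)}
  ∪ pre   = {robot_in(rmB)} ∪ {ball_in(b4,rmB), free(left), robot_in(rmB)}
          = {ball_in(b4,rmB), free(left), robot_in(rmB)}

== RESULT ==
["ball_in(b4,rmB)", "free(left)", "robot_in(rmB)"]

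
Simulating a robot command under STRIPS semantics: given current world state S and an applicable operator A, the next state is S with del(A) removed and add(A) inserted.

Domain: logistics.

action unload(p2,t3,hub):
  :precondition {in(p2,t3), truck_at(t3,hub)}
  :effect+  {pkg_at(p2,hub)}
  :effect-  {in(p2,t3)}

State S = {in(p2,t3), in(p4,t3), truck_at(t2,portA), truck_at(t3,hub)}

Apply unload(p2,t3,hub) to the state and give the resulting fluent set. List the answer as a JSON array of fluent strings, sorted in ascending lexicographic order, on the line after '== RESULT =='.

Compute (S \ del) ∪ add:
  pre ⊆ S: {in(p2,t3), truck_at(t3,hub)} ⊆ S  — applicable
  S \ del = {in(p4,t3), truck_at(t2,portA), truck_at(t3,hub)}
  ∪ add   = {in(p4,t3), pkg_at(p2,hub), truck_at(t2,portA), truck_at(t3,hub)}

== RESULT ==
["in(p4,t3)", "pkg_at(p2,hub)", "truck_at(t2,portA)", "truck_at(t3,hub)"]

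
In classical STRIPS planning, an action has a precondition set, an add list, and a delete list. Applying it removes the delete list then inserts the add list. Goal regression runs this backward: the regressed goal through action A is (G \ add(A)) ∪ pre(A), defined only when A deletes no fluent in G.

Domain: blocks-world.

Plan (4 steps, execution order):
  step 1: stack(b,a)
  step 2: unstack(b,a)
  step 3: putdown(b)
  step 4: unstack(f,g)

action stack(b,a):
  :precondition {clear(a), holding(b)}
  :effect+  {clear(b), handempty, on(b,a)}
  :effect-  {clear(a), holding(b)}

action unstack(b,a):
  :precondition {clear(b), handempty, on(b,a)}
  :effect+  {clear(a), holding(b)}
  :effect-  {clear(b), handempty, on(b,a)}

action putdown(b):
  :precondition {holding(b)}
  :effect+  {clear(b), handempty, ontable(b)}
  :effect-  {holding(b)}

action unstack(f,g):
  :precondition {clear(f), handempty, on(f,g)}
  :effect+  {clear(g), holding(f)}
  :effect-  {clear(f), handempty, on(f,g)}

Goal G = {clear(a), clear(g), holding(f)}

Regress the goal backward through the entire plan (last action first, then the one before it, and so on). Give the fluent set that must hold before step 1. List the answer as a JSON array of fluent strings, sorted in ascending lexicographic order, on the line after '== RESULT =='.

Work backward from the goal:
  through step 4 (unstack(f,g)): drop {clear(g), holding(f)}, keep {clear(a)}, require {clear(f), handempty, on(f,g)}
    → {clear(a), clear(f), handempty, on(f,g)}
  through step 3 (putdown(b)): drop {handempty}, keep {clear(a), clear(f), on(f,g)}, require {holding(b)}
    → {clear(a), clear(f), holding(b), on(f,g)}
  through step 2 (unstack(b,a)): drop {clear(a), holding(b)}, keep {clear(f), on(f,g)}, require {clear(b), handempty, on(b,a)}
    → {clear(b), clear(f), handempty, on(b,a), on(f,g)}
  through step 1 (stack(b,a)): drop {clear(b), handempty, on(b,a)}, keep {clear(f), on(f,g)}, require {clear(a), holding(b)}
    → {clear(a), clear(f), holding(b), on(f,g)}

== RESULT ==
["clear(a)", "clear(f)", "holding(b)", "on(f,g)"]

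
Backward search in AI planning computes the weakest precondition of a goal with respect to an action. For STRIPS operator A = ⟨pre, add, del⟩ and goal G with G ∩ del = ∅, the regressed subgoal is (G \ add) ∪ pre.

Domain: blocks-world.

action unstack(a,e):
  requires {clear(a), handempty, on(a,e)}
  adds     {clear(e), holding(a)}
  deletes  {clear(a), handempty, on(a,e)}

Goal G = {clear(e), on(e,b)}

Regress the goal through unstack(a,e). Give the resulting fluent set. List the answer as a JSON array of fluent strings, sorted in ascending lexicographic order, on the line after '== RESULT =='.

Regress:
  G ∩ del = {}  (empty — regression defined)
  G \ add = {clear(e), on(e,b)} \ {clear(e), holding(a)} = {on(e,b)}
  ∪ pre   = {on(e,b)} ∪ {clear(a), handempty, on(a,e)}
          = {clear(a), handempty, on(a,e), on(e,b)}

== RESULT ==
["clear(a)", "handempty", "on(a,e)", "on(e,b)"]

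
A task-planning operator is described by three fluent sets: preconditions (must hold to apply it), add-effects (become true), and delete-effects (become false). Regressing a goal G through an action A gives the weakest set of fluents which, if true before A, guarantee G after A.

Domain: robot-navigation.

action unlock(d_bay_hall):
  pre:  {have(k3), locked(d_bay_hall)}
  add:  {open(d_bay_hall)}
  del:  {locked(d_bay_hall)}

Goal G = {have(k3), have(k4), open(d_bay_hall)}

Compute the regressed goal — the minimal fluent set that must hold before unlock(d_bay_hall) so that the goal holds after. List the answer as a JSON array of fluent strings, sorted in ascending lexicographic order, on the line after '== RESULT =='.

Regress:
  G ∩ del = {}  (empty — regression defined)
  G \ add = {have(k3), have(k4), open(d_bay_hall)} \ {open(d_bay_hall)} = {have(k3), have(k4)}
  ∪ pre   = {have(k3), have(k4)} ∪ {have(k3), locked(d_bay_hall)}
          = {have(k3), have(k4), locked(d_bay_hall)}

== RESULT ==
["have(k3)", "have(k4)", "locked(d_bay_hall)"]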